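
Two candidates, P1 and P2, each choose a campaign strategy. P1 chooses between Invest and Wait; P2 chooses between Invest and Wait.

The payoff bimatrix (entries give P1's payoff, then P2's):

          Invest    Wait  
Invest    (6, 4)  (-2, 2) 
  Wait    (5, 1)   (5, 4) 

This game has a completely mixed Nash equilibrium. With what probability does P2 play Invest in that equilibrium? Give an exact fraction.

7/8

Let q be the probability that P2 plays Invest. In a completely mixed equilibrium, P1 must be indifferent between Invest and Wait.
P1's expected payoff from Invest is 6q − 2(1−q); from Wait it is 5q + 5(1−q).
Setting these equal: 8q − 2 = 5, so q = 7/8.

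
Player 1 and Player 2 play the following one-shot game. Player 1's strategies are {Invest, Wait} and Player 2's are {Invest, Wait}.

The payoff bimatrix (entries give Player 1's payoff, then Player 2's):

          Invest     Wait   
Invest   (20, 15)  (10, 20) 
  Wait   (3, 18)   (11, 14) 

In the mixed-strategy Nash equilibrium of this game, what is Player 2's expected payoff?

50/3

First find p, the probability Player 1 plays Invest, from Player 2's indifference between Invest and Wait: 15p + 18(1−p) = 20p + 14(1−p), giving p = 4/9.
Since Player 2 is indifferent in equilibrium, Player 2's expected payoff equals the payoff from either column against (4/9, 5/9). Using Invest: 15(4/9) + 18(5/9) = 50/3.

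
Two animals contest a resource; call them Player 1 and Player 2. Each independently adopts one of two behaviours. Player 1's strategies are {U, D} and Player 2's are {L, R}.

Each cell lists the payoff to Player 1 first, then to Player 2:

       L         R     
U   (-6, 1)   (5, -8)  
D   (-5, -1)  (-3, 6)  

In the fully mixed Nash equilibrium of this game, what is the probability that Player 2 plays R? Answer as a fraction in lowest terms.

Let q be the probability that Player 2 plays L. In a completely mixed equilibrium, Player 1 must be indifferent between U and D.
Player 1's expected payoff from U is −6q + 5(1−q); from D it is −5q − 3(1−q).
Setting these equal: −11q + 5 = −2q − 3, so q = 8/9.
Therefore Player 2 plays R with probability 1 − 8/9 = 1/9.

1/9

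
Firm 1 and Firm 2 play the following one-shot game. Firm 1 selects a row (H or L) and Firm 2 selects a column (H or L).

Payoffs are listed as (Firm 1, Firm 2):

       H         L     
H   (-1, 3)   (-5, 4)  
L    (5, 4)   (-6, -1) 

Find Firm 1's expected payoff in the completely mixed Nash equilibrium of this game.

First find y, the probability Firm 2 plays H, from Firm 1's indifference between H and L: −y − 5(1−y) = 5y − 6(1−y), giving y = 1/7.
Since Firm 1 is indifferent in equilibrium, Firm 1's expected payoff equals the payoff from either row against (1/7, 6/7). Using H: −(1/7) − 5(6/7) = -31/7.

-31/7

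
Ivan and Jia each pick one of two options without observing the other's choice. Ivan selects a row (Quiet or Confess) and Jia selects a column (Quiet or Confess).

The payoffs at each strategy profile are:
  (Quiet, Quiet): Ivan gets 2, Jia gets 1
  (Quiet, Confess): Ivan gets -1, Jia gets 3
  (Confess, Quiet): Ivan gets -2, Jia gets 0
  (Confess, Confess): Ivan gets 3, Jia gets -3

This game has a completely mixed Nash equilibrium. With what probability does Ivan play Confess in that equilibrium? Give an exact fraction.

2/5

Let p be the probability that Ivan plays Quiet. In a completely mixed equilibrium, Jia must be indifferent between Quiet and Confess.
Jia's expected payoff from Quiet is p; from Confess it is 3p − 3(1−p).
Setting these equal: p = 6p − 3, so p = 3/5.
Therefore Ivan plays Confess with probability 1 − 3/5 = 2/5.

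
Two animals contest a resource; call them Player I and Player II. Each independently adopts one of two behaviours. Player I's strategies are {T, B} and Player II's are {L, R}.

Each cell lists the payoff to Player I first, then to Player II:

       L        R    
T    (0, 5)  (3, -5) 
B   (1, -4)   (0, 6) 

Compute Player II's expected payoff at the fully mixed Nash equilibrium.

1/2

First find x, the probability Player I plays T, from Player II's indifference between L and R: 5x − 4(1−x) = −5x + 6(1−x), giving x = 1/2.
Since Player II is indifferent in equilibrium, Player II's expected payoff equals the payoff from either column against (1/2, 1/2). Using L: 5(1/2) − 4(1/2) = 1/2.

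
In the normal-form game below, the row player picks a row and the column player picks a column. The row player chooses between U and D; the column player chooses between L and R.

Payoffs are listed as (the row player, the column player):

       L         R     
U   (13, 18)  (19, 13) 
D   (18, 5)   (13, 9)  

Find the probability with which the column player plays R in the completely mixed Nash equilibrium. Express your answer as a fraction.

5/11

Let q be the probability that the column player plays L. In a completely mixed equilibrium, the row player must be indifferent between U and D.
The row player's expected payoff from U is 13q + 19(1−q); from D it is 18q + 13(1−q).
Setting these equal: −6q + 19 = 5q + 13, so q = 6/11.
Therefore the column player plays R with probability 1 − 6/11 = 5/11.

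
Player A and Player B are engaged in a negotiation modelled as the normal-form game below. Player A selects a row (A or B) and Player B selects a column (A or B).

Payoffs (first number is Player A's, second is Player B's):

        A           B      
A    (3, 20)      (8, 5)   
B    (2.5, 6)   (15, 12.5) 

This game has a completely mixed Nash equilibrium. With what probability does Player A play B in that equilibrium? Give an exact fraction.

30/43

Let x be the probability that Player A plays A. In a completely mixed equilibrium, Player B must be indifferent between A and B.
Player B's expected payoff from A is 20x + 6(1−x); from B it is 5x + 12.5(1−x).
Setting these equal: 14x + 6 = −7.5x + 12.5, so x = 13/43.
Therefore Player A plays B with probability 1 − 13/43 = 30/43.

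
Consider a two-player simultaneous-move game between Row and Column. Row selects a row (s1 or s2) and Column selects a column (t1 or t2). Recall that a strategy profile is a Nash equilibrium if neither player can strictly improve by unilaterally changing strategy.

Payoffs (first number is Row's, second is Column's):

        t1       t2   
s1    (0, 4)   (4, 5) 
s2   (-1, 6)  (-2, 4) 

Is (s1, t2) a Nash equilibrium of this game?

Yes

At (s1, t2), Row earns 4; switching to s2 would give -2, so Row has no profitable deviation.
Column earns 5; switching to t1 would give 4, so Column has no profitable deviation.
Neither player can gain by a unilateral deviation, so this profile is a Nash equilibrium.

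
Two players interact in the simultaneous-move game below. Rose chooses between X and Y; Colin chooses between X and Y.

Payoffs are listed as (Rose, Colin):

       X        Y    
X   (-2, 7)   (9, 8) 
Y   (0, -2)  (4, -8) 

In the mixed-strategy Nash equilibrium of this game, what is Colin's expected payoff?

40/7

First find x, the probability Rose plays X, from Colin's indifference between X and Y: 7x − 2(1−x) = 8x − 8(1−x), giving x = 6/7.
Since Colin is indifferent in equilibrium, Colin's expected payoff equals the payoff from either column against (6/7, 1/7). Using X: 7(6/7) − 2(1/7) = 40/7.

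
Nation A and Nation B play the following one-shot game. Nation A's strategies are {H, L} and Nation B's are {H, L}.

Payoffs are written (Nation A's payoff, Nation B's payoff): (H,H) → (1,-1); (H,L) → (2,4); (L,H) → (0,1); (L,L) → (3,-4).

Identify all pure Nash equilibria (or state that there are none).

none

(H, H): Nation B prefers L (4 > -1) — not an equilibrium.
(H, L): Nation A prefers L (3 > 2) — not an equilibrium.
(L, H): Nation A prefers H (1 > 0) — not an equilibrium.
(L, L): Nation B prefers H (1 > -4) — not an equilibrium.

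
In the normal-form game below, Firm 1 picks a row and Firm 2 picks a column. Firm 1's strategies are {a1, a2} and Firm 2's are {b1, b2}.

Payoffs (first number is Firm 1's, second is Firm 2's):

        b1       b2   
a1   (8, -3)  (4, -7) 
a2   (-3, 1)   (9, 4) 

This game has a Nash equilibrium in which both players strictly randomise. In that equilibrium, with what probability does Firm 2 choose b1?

5/16

Let c be the probability that Firm 2 plays b1. In a completely mixed equilibrium, Firm 1 must be indifferent between a1 and a2.
Firm 1's expected payoff from a1 is 8c + 4(1−c); from a2 it is −3c + 9(1−c).
Setting these equal: 4c + 4 = −12c + 9, so c = 5/16.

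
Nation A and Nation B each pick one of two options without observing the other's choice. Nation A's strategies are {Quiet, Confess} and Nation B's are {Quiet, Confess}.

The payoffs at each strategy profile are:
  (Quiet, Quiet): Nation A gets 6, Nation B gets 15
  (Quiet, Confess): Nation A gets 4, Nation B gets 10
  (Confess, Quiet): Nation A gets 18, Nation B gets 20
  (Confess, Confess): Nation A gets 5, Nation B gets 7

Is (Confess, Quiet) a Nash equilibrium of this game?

Yes

At (Confess, Quiet), Nation A earns 18; switching to Quiet would give 6, so Nation A has no profitable deviation.
Nation B earns 20; switching to Confess would give 7, so Nation B has no profitable deviation.
Neither player can gain by a unilateral deviation, so this profile is a Nash equilibrium.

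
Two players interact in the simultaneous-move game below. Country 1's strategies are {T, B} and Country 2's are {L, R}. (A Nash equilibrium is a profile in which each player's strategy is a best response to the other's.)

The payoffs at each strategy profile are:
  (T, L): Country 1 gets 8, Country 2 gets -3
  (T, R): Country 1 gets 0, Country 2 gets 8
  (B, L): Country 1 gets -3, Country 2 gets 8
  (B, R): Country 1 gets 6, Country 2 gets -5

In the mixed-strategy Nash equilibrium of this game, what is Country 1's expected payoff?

48/17

First find q, the probability Country 2 plays L, from Country 1's indifference between T and B: 8q = −3q + 6(1−q), giving q = 6/17.
Since Country 1 is indifferent in equilibrium, Country 1's expected payoff equals the payoff from either row against (6/17, 11/17). Using T: 8(6/17) = 48/17.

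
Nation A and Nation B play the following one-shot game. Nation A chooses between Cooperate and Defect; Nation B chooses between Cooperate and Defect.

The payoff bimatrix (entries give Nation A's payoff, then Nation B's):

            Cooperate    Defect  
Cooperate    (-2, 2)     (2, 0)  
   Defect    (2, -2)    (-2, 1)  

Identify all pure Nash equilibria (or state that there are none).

(Cooperate, Cooperate): Nation A prefers Defect (2 > -2) — not an equilibrium.
(Cooperate, Defect): Nation B prefers Cooperate (2 > 0) — not an equilibrium.
(Defect, Cooperate): Nation B prefers Defect (1 > -2) — not an equilibrium.
(Defect, Defect): Nation A prefers Cooperate (2 > -2) — not an equilibrium.

none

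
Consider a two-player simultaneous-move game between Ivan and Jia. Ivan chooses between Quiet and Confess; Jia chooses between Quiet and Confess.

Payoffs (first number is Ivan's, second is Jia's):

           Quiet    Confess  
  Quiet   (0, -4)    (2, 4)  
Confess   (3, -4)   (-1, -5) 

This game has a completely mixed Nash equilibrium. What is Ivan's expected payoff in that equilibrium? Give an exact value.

1

First find y, the probability Jia plays Quiet, from Ivan's indifference between Quiet and Confess: 2(1−y) = 3y − (1−y), giving y = 1/2.
Since Ivan is indifferent in equilibrium, Ivan's expected payoff equals the payoff from either row against (1/2, 1/2). Using Quiet: 2(1/2) = 1.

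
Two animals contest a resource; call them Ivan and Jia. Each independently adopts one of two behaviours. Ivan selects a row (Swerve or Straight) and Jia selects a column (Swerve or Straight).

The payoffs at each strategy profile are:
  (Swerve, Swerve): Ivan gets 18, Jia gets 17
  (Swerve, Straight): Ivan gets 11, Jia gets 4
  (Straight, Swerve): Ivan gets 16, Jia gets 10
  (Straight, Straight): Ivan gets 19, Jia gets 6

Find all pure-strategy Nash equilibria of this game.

(Swerve, Swerve)

(Swerve, Swerve): Ivan gets 18 ≥ 16 from Straight, and Jia gets 17 ≥ 4 from Straight — Nash equilibrium.
(Swerve, Straight): Ivan prefers Straight (19 > 11); Jia prefers Swerve (17 > 4) — not an equilibrium.
(Straight, Swerve): Ivan prefers Swerve (18 > 16) — not an equilibrium.
(Straight, Straight): Jia prefers Swerve (10 > 6) — not an equilibrium.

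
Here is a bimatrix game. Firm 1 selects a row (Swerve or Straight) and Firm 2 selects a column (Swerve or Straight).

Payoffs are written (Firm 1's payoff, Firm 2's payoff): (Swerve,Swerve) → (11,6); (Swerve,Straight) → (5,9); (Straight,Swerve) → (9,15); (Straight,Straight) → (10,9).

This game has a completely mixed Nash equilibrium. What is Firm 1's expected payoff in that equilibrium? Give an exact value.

First find y, the probability Firm 2 plays Swerve, from Firm 1's indifference between Swerve and Straight: 11y + 5(1−y) = 9y + 10(1−y), giving y = 5/7.
Since Firm 1 is indifferent in equilibrium, Firm 1's expected payoff equals the payoff from either row against (5/7, 2/7). Using Swerve: 11(5/7) + 5(2/7) = 65/7.

65/7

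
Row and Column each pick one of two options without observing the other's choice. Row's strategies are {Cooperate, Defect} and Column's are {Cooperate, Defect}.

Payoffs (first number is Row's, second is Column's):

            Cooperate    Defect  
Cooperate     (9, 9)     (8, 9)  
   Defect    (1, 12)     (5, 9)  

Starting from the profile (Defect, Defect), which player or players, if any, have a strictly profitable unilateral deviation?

Both

Row at (Defect, Defect) earns 5; deviating to Cooperate yields 8 — a strict improvement.
Column earns 9; deviating to Cooperate yields 12 — a strict improvement.
Both Row and Column have strictly profitable deviations.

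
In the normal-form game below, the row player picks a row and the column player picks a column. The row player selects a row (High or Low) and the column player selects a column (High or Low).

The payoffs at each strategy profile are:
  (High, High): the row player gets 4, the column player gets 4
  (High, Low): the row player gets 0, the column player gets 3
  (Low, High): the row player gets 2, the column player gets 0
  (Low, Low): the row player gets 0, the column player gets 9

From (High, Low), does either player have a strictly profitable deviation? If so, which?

The column player

The row player at (High, Low) earns 0; deviating to Low yields 0 — not better.
The column player earns 3; deviating to High yields 4 — a strict improvement.
Only the column player has a strictly profitable deviation.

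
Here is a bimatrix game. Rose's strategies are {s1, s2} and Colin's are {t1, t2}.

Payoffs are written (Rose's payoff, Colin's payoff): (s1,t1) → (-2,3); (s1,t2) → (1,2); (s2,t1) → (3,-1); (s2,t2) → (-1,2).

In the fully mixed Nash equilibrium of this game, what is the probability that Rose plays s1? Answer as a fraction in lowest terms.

3/4

Let x be the probability that Rose plays s1. In a completely mixed equilibrium, Colin must be indifferent between t1 and t2.
Colin's expected payoff from t1 is 3x − (1−x); from t2 it is 2x + 2(1−x).
Setting these equal: 4x − 1 = 2, so x = 3/4.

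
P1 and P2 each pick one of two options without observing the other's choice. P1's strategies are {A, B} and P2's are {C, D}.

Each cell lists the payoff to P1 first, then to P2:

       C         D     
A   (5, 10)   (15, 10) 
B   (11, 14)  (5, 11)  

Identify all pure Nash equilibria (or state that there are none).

(A, D) and (B, C)

(A, C): P1 prefers B (11 > 5) — not an equilibrium.
(A, D): P1 gets 15 ≥ 5 from B, and P2 gets 10 ≥ 10 from C — Nash equilibrium.
(B, C): P1 gets 11 ≥ 5 from A, and P2 gets 14 ≥ 11 from D — Nash equilibrium.
(B, D): P1 prefers A (15 > 5); P2 prefers C (14 > 11) — not an equilibrium.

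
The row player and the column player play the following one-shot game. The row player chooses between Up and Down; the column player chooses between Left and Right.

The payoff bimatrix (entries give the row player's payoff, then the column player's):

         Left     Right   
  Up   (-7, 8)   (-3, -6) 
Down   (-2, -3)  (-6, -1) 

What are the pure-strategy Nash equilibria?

none

(Up, Left): the row player prefers Down (-2 > -7) — not an equilibrium.
(Up, Right): the column player prefers Left (8 > -6) — not an equilibrium.
(Down, Left): the column player prefers Right (-1 > -3) — not an equilibrium.
(Down, Right): the row player prefers Up (-3 > -6) — not an equilibrium.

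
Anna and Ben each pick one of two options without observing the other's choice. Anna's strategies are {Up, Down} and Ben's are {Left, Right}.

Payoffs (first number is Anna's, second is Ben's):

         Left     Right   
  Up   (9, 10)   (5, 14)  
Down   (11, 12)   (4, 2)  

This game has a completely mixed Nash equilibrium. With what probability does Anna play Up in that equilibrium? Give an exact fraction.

Let p be the probability that Anna plays Up. In a completely mixed equilibrium, Ben must be indifferent between Left and Right.
Ben's expected payoff from Left is 10p + 12(1−p); from Right it is 14p + 2(1−p).
Setting these equal: −2p + 12 = 12p + 2, so p = 5/7.

5/7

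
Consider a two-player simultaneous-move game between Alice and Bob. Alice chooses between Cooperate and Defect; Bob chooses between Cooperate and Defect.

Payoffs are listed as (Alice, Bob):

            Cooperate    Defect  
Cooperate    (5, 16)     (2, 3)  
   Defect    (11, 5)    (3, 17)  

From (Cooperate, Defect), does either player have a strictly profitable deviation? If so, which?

Alice at (Cooperate, Defect) earns 2; deviating to Defect yields 3 — a strict improvement.
Bob earns 3; deviating to Cooperate yields 16 — a strict improvement.
Both Alice and Bob have strictly profitable deviations.

Both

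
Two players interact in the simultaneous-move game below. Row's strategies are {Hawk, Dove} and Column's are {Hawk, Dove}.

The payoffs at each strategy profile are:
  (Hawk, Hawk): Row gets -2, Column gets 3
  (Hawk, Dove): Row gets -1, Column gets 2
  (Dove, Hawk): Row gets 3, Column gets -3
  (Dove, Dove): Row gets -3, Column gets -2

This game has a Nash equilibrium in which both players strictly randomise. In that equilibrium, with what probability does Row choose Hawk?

1/2

Let x be the probability that Row plays Hawk. In a completely mixed equilibrium, Column must be indifferent between Hawk and Dove.
Column's expected payoff from Hawk is 3x − 3(1−x); from Dove it is 2x − 2(1−x).
Setting these equal: 6x − 3 = 4x − 2, so x = 1/2.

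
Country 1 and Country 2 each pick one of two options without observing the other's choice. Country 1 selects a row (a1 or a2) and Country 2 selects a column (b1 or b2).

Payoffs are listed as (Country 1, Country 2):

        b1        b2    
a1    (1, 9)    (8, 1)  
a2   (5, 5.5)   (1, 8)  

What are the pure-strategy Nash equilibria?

none

(a1, b1): Country 1 prefers a2 (5 > 1) — not an equilibrium.
(a1, b2): Country 2 prefers b1 (9 > 1) — not an equilibrium.
(a2, b1): Country 2 prefers b2 (8 > 5.5) — not an equilibrium.
(a2, b2): Country 1 prefers a1 (8 > 1) — not an equilibrium.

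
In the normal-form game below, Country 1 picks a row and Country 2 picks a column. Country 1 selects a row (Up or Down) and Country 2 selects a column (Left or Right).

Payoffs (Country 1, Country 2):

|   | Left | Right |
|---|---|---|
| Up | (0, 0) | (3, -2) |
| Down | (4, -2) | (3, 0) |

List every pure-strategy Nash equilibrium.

(Down, Right)

(Up, Left): Country 1 prefers Down (4 > 0) — not an equilibrium.
(Up, Right): Country 2 prefers Left (0 > -2) — not an equilibrium.
(Down, Left): Country 2 prefers Right (0 > -2) — not an equilibrium.
(Down, Right): Country 1 gets 3 ≥ 3 from Up, and Country 2 gets 0 ≥ -2 from Left — Nash equilibrium.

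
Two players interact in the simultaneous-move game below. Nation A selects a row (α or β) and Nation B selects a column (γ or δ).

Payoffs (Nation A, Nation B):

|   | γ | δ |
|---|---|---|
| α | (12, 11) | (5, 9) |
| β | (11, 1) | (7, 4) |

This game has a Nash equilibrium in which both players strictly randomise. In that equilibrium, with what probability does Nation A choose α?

Let p be the probability that Nation A plays α. In a completely mixed equilibrium, Nation B must be indifferent between γ and δ.
Nation B's expected payoff from γ is 11p + (1−p); from δ it is 9p + 4(1−p).
Setting these equal: 10p + 1 = 5p + 4, so p = 3/5.

3/5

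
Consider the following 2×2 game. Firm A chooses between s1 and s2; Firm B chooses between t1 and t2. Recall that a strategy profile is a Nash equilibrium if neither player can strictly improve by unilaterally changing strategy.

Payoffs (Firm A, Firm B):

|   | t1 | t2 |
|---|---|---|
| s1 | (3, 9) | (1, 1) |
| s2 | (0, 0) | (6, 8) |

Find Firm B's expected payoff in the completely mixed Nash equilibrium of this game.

9/2

First find x, the probability Firm A plays s1, from Firm B's indifference between t1 and t2: 9x = x + 8(1−x), giving x = 1/2.
Since Firm B is indifferent in equilibrium, Firm B's expected payoff equals the payoff from either column against (1/2, 1/2). Using t1: 9(1/2) = 9/2.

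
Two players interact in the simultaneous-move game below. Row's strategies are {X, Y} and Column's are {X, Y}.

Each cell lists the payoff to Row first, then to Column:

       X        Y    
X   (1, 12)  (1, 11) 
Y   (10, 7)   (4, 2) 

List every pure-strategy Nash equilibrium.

(X, X): Row prefers Y (10 > 1) — not an equilibrium.
(X, Y): Row prefers Y (4 > 1); Column prefers X (12 > 11) — not an equilibrium.
(Y, X): Row gets 10 ≥ 1 from X, and Column gets 7 ≥ 2 from Y — Nash equilibrium.
(Y, Y): Column prefers X (7 > 2) — not an equilibrium.

(Y, X)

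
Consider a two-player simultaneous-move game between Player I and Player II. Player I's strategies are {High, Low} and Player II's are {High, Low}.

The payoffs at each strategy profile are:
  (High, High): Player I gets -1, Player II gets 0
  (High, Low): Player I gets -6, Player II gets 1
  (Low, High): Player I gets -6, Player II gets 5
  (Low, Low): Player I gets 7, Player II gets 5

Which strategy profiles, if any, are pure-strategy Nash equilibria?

(Low, Low)

(High, High): Player II prefers Low (1 > 0) — not an equilibrium.
(High, Low): Player I prefers Low (7 > -6) — not an equilibrium.
(Low, High): Player I prefers High (-1 > -6) — not an equilibrium.
(Low, Low): Player I gets 7 ≥ -6 from High, and Player II gets 5 ≥ 5 from High — Nash equilibrium.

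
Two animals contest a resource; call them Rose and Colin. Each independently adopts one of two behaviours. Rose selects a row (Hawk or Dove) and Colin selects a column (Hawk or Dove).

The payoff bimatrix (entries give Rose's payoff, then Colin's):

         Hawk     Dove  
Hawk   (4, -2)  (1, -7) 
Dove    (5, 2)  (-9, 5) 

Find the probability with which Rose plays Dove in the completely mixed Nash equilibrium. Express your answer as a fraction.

Let p be the probability that Rose plays Hawk. In a completely mixed equilibrium, Colin must be indifferent between Hawk and Dove.
Colin's expected payoff from Hawk is −2p + 2(1−p); from Dove it is −7p + 5(1−p).
Setting these equal: −4p + 2 = −12p + 5, so p = 3/8.
Therefore Rose plays Dove with probability 1 − 3/8 = 5/8.

5/8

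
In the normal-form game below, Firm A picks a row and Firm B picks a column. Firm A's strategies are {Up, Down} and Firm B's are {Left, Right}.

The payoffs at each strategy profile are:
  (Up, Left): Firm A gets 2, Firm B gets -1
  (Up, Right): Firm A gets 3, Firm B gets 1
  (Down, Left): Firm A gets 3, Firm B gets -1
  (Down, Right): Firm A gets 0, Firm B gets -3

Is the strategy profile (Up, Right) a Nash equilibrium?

Yes

At (Up, Right), Firm A earns 3; switching to Down would give 0, so Firm A has no profitable deviation.
Firm B earns 1; switching to Left would give -1, so Firm B has no profitable deviation.
Neither player can gain by a unilateral deviation, so this profile is a Nash equilibrium.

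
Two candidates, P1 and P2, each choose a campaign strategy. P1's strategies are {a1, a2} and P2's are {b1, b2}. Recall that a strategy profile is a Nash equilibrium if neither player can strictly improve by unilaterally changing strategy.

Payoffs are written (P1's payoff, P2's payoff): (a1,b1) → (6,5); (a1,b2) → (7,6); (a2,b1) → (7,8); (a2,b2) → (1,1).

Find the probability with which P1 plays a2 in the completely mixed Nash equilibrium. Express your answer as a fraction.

Let r be the probability that P1 plays a1. In a completely mixed equilibrium, P2 must be indifferent between b1 and b2.
P2's expected payoff from b1 is 5r + 8(1−r); from b2 it is 6r + (1−r).
Setting these equal: −3r + 8 = 5r + 1, so r = 7/8.
Therefore P1 plays a2 with probability 1 − 7/8 = 1/8.

1/8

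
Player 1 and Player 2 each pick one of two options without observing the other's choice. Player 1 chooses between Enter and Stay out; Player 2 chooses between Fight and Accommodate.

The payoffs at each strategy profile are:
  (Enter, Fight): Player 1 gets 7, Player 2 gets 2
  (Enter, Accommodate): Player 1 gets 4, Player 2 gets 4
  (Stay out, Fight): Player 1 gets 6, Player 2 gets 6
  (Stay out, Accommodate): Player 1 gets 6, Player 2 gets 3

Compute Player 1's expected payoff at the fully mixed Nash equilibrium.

First find y, the probability Player 2 plays Fight, from Player 1's indifference between Enter and Stay out: 7y + 4(1−y) = 6y + 6(1−y), giving y = 2/3.
Since Player 1 is indifferent in equilibrium, Player 1's expected payoff equals the payoff from either row against (2/3, 1/3). Using Enter: 7(2/3) + 4(1/3) = 6.

6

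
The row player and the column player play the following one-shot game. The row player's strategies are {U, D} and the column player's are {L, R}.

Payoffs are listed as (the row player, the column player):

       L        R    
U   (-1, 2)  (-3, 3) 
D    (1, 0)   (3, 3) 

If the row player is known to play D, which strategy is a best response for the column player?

Against D, the column player earns 0 from L and 3 from R.
So R is the best response.

R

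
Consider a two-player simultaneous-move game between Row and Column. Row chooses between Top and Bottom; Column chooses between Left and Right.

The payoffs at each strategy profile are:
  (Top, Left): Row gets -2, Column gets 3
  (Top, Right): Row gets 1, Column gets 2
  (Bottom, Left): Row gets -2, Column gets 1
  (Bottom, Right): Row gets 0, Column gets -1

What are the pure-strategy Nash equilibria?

(Top, Left) and (Bottom, Left)

(Top, Left): Row gets -2 ≥ -2 from Bottom, and Column gets 3 ≥ 2 from Right — Nash equilibrium.
(Top, Right): Column prefers Left (3 > 2) — not an equilibrium.
(Bottom, Left): Row gets -2 ≥ -2 from Top, and Column gets 1 ≥ -1 from Right — Nash equilibrium.
(Bottom, Right): Row prefers Top (1 > 0); Column prefers Left (1 > -1) — not an equilibrium.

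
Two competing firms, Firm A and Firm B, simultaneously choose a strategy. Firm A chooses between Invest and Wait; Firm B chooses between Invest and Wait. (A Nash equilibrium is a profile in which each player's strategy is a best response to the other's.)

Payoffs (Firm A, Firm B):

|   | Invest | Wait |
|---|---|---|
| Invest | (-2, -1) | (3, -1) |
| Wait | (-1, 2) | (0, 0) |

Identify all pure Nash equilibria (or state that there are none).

(Invest, Wait) and (Wait, Invest)

(Invest, Invest): Firm A prefers Wait (-1 > -2) — not an equilibrium.
(Invest, Wait): Firm A gets 3 ≥ 0 from Wait, and Firm B gets -1 ≥ -1 from Invest — Nash equilibrium.
(Wait, Invest): Firm A gets -1 ≥ -2 from Invest, and Firm B gets 2 ≥ 0 from Wait — Nash equilibrium.
(Wait, Wait): Firm A prefers Invest (3 > 0); Firm B prefers Invest (2 > 0) — not an equilibrium.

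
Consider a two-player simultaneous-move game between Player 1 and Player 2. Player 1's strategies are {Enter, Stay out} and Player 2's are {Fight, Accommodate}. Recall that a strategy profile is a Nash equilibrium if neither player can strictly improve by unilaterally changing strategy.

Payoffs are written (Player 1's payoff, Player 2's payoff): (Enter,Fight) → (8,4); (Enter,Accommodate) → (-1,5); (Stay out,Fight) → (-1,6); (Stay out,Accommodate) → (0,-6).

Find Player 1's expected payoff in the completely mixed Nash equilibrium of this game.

-1/10

First find q, the probability Player 2 plays Fight, from Player 1's indifference between Enter and Stay out: 8q − (1−q) = −q, giving q = 1/10.
Since Player 1 is indifferent in equilibrium, Player 1's expected payoff equals the payoff from either row against (1/10, 9/10). Using Enter: 8(1/10) − (9/10) = -1/10.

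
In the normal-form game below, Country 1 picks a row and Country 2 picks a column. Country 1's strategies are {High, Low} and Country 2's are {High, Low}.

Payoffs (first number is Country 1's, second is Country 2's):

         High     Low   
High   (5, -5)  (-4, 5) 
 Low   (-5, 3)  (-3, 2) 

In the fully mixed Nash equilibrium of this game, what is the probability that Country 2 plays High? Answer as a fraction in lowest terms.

Let y be the probability that Country 2 plays High. In a completely mixed equilibrium, Country 1 must be indifferent between High and Low.
Country 1's expected payoff from High is 5y − 4(1−y); from Low it is −5y − 3(1−y).
Setting these equal: 9y − 4 = −2y − 3, so y = 1/11.

1/11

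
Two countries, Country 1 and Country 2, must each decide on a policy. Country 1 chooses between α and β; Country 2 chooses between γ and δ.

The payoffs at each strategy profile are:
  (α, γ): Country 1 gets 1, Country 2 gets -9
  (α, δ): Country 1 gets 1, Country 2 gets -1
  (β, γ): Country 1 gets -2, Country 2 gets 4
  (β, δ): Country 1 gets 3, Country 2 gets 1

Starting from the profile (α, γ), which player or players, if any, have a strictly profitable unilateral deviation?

Country 2

Country 1 at (α, γ) earns 1; deviating to β yields -2 — not better.
Country 2 earns -9; deviating to δ yields -1 — a strict improvement.
Only Country 2 has a strictly profitable deviation.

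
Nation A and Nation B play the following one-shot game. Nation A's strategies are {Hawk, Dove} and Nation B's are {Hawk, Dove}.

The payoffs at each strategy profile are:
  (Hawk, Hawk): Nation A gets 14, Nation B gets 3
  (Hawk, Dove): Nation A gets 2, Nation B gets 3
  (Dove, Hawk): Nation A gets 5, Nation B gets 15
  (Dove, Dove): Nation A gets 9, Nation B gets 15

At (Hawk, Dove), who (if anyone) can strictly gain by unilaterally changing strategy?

Nation A at (Hawk, Dove) earns 2; deviating to Dove yields 9 — a strict improvement.
Nation B earns 3; deviating to Hawk yields 3 — not better.
Only Nation A has a strictly profitable deviation.

Nation A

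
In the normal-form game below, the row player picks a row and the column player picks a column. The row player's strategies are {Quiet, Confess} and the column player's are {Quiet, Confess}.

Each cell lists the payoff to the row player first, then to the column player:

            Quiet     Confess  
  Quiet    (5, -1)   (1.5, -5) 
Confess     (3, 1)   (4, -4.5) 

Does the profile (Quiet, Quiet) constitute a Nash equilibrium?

Yes

At (Quiet, Quiet), the row player earns 5; switching to Confess would give 3, so the row player has no profitable deviation.
The column player earns -1; switching to Confess would give -5, so the column player has no profitable deviation.
Neither player can gain by a unilateral deviation, so this profile is a Nash equilibrium.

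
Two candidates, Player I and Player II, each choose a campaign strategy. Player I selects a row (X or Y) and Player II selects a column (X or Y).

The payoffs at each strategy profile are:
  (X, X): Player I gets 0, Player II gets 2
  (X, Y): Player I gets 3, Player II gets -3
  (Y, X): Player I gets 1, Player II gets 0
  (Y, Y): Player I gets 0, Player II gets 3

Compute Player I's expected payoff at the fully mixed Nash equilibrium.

3/4

First find q, the probability Player II plays X, from Player I's indifference between X and Y: 3(1−q) = q, giving q = 3/4.
Since Player I is indifferent in equilibrium, Player I's expected payoff equals the payoff from either row against (3/4, 1/4). Using X: 3(1/4) = 3/4.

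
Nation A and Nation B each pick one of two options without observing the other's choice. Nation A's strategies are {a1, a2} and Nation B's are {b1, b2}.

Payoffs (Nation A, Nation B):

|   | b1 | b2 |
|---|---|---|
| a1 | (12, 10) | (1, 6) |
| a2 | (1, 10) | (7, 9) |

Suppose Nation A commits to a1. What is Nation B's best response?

Against a1, Nation B earns 10 from b1 and 6 from b2.
So b1 is the best response.

b1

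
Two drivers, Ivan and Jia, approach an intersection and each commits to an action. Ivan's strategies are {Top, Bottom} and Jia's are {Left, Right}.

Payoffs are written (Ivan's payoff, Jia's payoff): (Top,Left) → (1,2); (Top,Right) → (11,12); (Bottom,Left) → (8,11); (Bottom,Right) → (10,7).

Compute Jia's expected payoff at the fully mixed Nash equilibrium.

First find p, the probability Ivan plays Top, from Jia's indifference between Left and Right: 2p + 11(1−p) = 12p + 7(1−p), giving p = 2/7.
Since Jia is indifferent in equilibrium, Jia's expected payoff equals the payoff from either column against (2/7, 5/7). Using Left: 2(2/7) + 11(5/7) = 59/7.

59/7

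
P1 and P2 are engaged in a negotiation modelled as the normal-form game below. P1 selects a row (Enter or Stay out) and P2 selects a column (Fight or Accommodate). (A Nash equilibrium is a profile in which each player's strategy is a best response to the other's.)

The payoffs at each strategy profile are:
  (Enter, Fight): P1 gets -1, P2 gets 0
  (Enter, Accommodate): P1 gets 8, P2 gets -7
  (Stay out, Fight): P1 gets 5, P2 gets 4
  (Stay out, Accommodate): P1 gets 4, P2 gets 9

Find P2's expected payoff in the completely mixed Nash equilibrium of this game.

First find p, the probability P1 plays Enter, from P2's indifference between Fight and Accommodate: 4(1−p) = −7p + 9(1−p), giving p = 5/12.
Since P2 is indifferent in equilibrium, P2's expected payoff equals the payoff from either column against (5/12, 7/12). Using Fight: 4(7/12) = 7/3.

7/3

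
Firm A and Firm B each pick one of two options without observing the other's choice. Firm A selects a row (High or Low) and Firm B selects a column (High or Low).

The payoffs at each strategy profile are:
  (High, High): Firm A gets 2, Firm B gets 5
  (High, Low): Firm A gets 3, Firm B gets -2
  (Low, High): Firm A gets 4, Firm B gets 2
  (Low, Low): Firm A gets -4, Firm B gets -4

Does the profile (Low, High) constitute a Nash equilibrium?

At (Low, High), Firm A earns 4; switching to High would give 2, so Firm A has no profitable deviation.
Firm B earns 2; switching to Low would give -4, so Firm B has no profitable deviation.
Neither player can gain by a unilateral deviation, so this profile is a Nash equilibrium.

Yes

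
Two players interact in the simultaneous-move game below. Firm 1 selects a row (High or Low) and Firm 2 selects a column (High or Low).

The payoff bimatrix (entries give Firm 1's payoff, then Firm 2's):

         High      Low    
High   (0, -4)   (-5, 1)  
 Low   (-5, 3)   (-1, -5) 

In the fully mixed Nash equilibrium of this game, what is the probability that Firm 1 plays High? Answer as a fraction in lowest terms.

Let r be the probability that Firm 1 plays High. In a completely mixed equilibrium, Firm 2 must be indifferent between High and Low.
Firm 2's expected payoff from High is −4r + 3(1−r); from Low it is r − 5(1−r).
Setting these equal: −7r + 3 = 6r − 5, so r = 8/13.

8/13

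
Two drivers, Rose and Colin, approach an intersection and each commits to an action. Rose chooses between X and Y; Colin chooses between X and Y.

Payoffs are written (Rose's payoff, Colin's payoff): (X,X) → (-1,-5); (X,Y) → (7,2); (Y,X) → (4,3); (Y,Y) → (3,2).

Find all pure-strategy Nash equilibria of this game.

(X, X): Rose prefers Y (4 > -1); Colin prefers Y (2 > -5) — not an equilibrium.
(X, Y): Rose gets 7 ≥ 3 from Y, and Colin gets 2 ≥ -5 from X — Nash equilibrium.
(Y, X): Rose gets 4 ≥ -1 from X, and Colin gets 3 ≥ 2 from Y — Nash equilibrium.
(Y, Y): Rose prefers X (7 > 3); Colin prefers X (3 > 2) — not an equilibrium.

(X, Y) and (Y, X)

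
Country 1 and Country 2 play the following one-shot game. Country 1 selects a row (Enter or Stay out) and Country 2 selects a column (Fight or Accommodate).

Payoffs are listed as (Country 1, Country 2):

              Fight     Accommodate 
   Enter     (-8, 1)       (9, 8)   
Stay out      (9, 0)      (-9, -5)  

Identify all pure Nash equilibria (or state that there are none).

(Enter, Fight): Country 1 prefers Stay out (9 > -8); Country 2 prefers Accommodate (8 > 1) — not an equilibrium.
(Enter, Accommodate): Country 1 gets 9 ≥ -9 from Stay out, and Country 2 gets 8 ≥ 1 from Fight — Nash equilibrium.
(Stay out, Fight): Country 1 gets 9 ≥ -8 from Enter, and Country 2 gets 0 ≥ -5 from Accommodate — Nash equilibrium.
(Stay out, Accommodate): Country 1 prefers Enter (9 > -9); Country 2 prefers Fight (0 > -5) — not an equilibrium.

(Enter, Accommodate) and (Stay out, Fight)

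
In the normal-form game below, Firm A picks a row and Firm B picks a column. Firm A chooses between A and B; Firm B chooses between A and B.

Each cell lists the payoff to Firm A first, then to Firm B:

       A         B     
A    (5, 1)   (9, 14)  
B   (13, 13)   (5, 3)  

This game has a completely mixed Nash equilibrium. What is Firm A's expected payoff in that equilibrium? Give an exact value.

First find q, the probability Firm B plays A, from Firm A's indifference between A and B: 5q + 9(1−q) = 13q + 5(1−q), giving q = 1/3.
Since Firm A is indifferent in equilibrium, Firm A's expected payoff equals the payoff from either row against (1/3, 2/3). Using A: 5(1/3) + 9(2/3) = 23/3.

23/3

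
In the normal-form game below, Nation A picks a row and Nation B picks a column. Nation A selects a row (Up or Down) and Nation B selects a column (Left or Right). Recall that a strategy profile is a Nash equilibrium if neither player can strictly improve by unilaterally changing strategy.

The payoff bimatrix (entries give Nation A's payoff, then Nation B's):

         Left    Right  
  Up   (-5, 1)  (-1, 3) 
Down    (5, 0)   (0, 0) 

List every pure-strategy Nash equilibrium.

(Up, Left): Nation A prefers Down (5 > -5); Nation B prefers Right (3 > 1) — not an equilibrium.
(Up, Right): Nation A prefers Down (0 > -1) — not an equilibrium.
(Down, Left): Nation A gets 5 ≥ -5 from Up, and Nation B gets 0 ≥ 0 from Right — Nash equilibrium.
(Down, Right): Nation A gets 0 ≥ -1 from Up, and Nation B gets 0 ≥ 0 from Left — Nash equilibrium.

(Down, Left) and (Down, Right)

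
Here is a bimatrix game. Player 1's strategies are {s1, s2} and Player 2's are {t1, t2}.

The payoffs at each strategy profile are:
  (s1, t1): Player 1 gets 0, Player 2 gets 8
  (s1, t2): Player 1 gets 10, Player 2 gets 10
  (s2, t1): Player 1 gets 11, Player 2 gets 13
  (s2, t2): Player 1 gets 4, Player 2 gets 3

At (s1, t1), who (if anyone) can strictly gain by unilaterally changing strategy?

Player 1 at (s1, t1) earns 0; deviating to s2 yields 11 — a strict improvement.
Player 2 earns 8; deviating to t2 yields 10 — a strict improvement.
Both Player 1 and Player 2 have strictly profitable deviations.

Both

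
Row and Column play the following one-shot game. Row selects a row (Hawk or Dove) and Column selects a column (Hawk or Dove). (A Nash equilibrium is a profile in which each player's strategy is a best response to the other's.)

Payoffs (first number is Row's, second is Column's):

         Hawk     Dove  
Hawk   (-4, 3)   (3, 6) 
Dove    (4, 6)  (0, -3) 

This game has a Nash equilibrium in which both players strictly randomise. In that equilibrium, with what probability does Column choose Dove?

8/11

Let q be the probability that Column plays Hawk. In a completely mixed equilibrium, Row must be indifferent between Hawk and Dove.
Row's expected payoff from Hawk is −4q + 3(1−q); from Dove it is 4q.
Setting these equal: −7q + 3 = 4q, so q = 3/11.
Therefore Column plays Dove with probability 1 − 3/11 = 8/11.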